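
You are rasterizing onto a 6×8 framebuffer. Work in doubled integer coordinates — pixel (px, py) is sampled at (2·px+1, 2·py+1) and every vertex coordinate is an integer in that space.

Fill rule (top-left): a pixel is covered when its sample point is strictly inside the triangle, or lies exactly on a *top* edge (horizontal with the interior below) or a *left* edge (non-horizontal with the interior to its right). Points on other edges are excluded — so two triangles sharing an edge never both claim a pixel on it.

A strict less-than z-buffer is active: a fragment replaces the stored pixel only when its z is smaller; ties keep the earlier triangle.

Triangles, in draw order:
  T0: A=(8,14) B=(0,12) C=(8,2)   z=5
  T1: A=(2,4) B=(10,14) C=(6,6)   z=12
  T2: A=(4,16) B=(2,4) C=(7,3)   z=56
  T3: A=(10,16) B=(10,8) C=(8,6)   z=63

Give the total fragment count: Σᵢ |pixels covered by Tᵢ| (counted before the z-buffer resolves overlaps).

T0:
  2·area = 96
  edge (8, 14)→(0, 12): d=(-8,-2) top-left  bias=+0
  edge (0, 12)→(8, 2): d=(8,-10) top-left  bias=+0
  edge (8, 2)→(8, 14): d=(0,12) right/bottom  bias=-1
    (3,2)@(7, 5): e=[70,14,12] → X
    (4,2)@(9, 5): e=[74,34,-12] → .
    (2,3)@(5, 7): e=[50,10,36] → X
    (4,3)@(9, 7): e=[58,50,-12] → .
    (1,4)@(3, 9): e=[30,6,60] → X
    (4,4)@(9, 9): e=[42,66,-12] → .
    (0,5)@(1, 11): e=[10,2,84] → X
    (4,5)@(9, 11): e=[26,82,-12] → .
    (0,6)@(1, 13): e=[-6,18,84] → .
    (1,6)@(3, 13): e=[-2,38,60] → .
    (2,6)@(5, 13): e=[2,58,36] → X
    (4,6)@(9, 13): e=[10,98,-12] → .
  covered (12 px):
    . . . . . .
    . . . . . .
    . . . X . .
    . . X X . .
    . X X X . .
    X X X X . .
    . . X X . .
    . . . . . .
T1:
  2·area = 24  (B↔C swapped to make it positive)
  edge (2, 4)→(6, 6): d=(4,2) right/bottom  bias=-1
  edge (6, 6)→(10, 14): d=(4,8) right/bottom  bias=-1
  edge (10, 14)→(2, 4): d=(-8,-10) top-left  bias=+0
    (1,2)@(3, 5): e=[2,20,2] → X
    (2,2)@(5, 5): e=[-2,4,22] → .
    (1,3)@(3, 7): e=[10,28,-14] → .
    (2,3)@(5, 7): e=[6,12,6] → X
    (3,3)@(7, 7): e=[2,-4,26] → .
    (2,4)@(5, 9): e=[14,20,-10] → .
    (3,4)@(7, 9): e=[10,4,10] → X
    (4,4)@(9, 9): e=[6,-12,30] → .
    (3,5)@(7, 11): e=[18,12,-6] → .
  covered (3 px):
    . . . . . .
    . . . . . .
    . X . . . .
    . . X . . .
    . . . X . .
    . . . . . .
    . . . . . .
    . . . . . .
T2:
  2·area = 62
  edge (4, 16)→(2, 4): d=(-2,-12) top-left  bias=+0
  edge (2, 4)→(7, 3): d=(5,-1) top-left  bias=+0
  edge (7, 3)→(4, 16): d=(-3,13) right/bottom  bias=-1
    (3,1)@(7, 3): e=[62,0,0] → .  [on edge]
    (1,2)@(3, 5): e=[10,6,46] → X
    (2,2)@(5, 5): e=[34,8,20] → X
    (3,2)@(7, 5): e=[58,10,-6] → .
    (1,3)@(3, 7): e=[6,16,40] → X
    (3,3)@(7, 7): e=[54,20,-12] → .
    (1,4)@(3, 9): e=[2,26,34] → X
    (3,4)@(7, 9): e=[50,30,-18] → .
    (1,5)@(3, 11): e=[-2,36,28] → .
    (2,5)@(5, 11): e=[22,38,2] → X
    (3,5)@(7, 11): e=[46,40,-24] → .
    (2,6)@(5, 13): e=[18,48,-4] → .
  covered (7 px):
    . . . . . .
    . . . . . .
    . X X . . .
    . X X . . .
    . X X . . .
    . . X . . .
    . . . . . .
    . . . . . .
T3:
  2·area = 16  (B↔C swapped to make it positive)
  edge (10, 16)→(8, 6): d=(-2,-10) top-left  bias=+0
  edge (8, 6)→(10, 8): d=(2,2) right/bottom  bias=-1
  edge (10, 8)→(10, 16): d=(0,8) right/bottom  bias=-1
    (1,0)@(3, 1): e=[-40,0,56] → .  [on edge]
    (3,0)@(7, 1): e=[0,-8,24] → .  [on edge]
    (2,1)@(5, 3): e=[-24,0,40] → .  [on edge]
    (3,2)@(7, 5): e=[-8,0,24] → .  [on edge]
    (4,3)@(9, 7): e=[8,0,8] → .  [on edge]
    (4,4)@(9, 9): e=[4,4,8] → X
    (5,4)@(11, 9): e=[24,0,-8] → .  [on edge]
    (4,5)@(9, 11): e=[0,8,8] → X  [on edge]
    (5,5)@(11, 11): e=[20,4,-8] → .
    (4,6)@(9, 13): e=[-4,12,8] → .
  covered (2 px):
    . . . . . .
    . . . . . .
    . . . . . .
    . . . . . .
    . . . . X .
    . . . . X .
    . . . . . .
    . . . . . .

Final: 24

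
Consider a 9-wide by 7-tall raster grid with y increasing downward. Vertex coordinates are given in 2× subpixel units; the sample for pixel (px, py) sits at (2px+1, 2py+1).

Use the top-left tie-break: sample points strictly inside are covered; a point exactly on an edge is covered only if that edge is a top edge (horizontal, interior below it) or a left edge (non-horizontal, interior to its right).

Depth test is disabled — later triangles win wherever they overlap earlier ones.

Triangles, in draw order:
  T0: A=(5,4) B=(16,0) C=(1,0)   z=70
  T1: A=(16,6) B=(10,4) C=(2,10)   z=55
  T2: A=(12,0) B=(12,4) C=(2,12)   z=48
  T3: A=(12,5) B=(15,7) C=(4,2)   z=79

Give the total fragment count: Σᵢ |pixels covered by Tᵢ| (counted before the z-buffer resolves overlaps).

T0:
  2·area = 60  (B↔C swapped to make it positive)
  edge (5, 4)→(1, 0): d=(-4,-4) top-left  bias=+0
  edge (1, 0)→(16, 0): d=(15,0) top-left  bias=+0
  edge (16, 0)→(5, 4): d=(-11,4) right/bottom  bias=-1
    (1,0)@(3, 1): e=[4,15,41] → #
    (2,0)@(5, 1): e=[12,15,33] → #
    (3,0)@(7, 1): e=[20,15,25] → #
    (4,0)@(9, 1): e=[28,15,17] → #
    (5,0)@(11, 1): e=[36,15,9] → #
    (6,0)@(13, 1): e=[44,15,1] → #
    (7,0)@(15, 1): e=[52,15,-7] → ·
    (1,1)@(3, 3): e=[-4,45,19] → ·
    (2,1)@(5, 3): e=[4,45,11] → #
    (4,1)@(9, 3): e=[20,45,-5] → ·
    (5,1)@(11, 3): e=[28,45,-13] → ·
    (6,1)@(13, 3): e=[36,45,-21] → ·
  covered (8 px):
    · # # # # # # · ·
    · · # # · · · · ·
    · · · · · · · · ·
    · · · · · · · · ·
    · · · · · · · · ·
    · · · · · · · · ·
    · · · · · · · · ·
T1:
  2·area = 52  (B↔C swapped to make it positive)
  edge (16, 6)→(2, 10): d=(-14,4) right/bottom  bias=-1
  edge (2, 10)→(10, 4): d=(8,-6) top-left  bias=+0
  edge (10, 4)→(16, 6): d=(6,2) right/bottom  bias=-1
    (0,0)@(1, 1): e=[130,-78,0] → ·  [on edge]
    (3,1)@(7, 3): e=[78,-26,0] → ·  [on edge]
    (4,2)@(9, 5): e=[42,2,8] → #
    (5,2)@(11, 5): e=[34,14,4] → #
    (6,2)@(13, 5): e=[26,26,0] → ·  [on edge]
    (3,3)@(7, 7): e=[22,6,24] → #
    (6,3)@(13, 7): e=[-2,42,12] → ·
    (2,4)@(5, 9): e=[2,10,40] → #
    (3,4)@(7, 9): e=[-6,22,36] → ·
    (4,4)@(9, 9): e=[-14,34,32] → ·
    (5,4)@(11, 9): e=[-22,46,28] → ·
    (2,5)@(5, 11): e=[-26,26,52] → ·
  covered (6 px):
    · · · · · · · · ·
    · · · · · · · · ·
    · · · · # # · · ·
    · · · # # # · · ·
    · · # · · · · · ·
    · · · · · · · · ·
    · · · · · · · · ·
T2:
  2·area = 40
  edge (12, 0)→(12, 4): d=(0,4) right/bottom  bias=-1
  edge (12, 4)→(2, 12): d=(-10,8) right/bottom  bias=-1
  edge (2, 12)→(12, 0): d=(10,-12) top-left  bias=+0
    (5,1)@(11, 3): e=[4,18,18] → #
    (6,1)@(13, 3): e=[-4,2,42] → ·
    (4,2)@(9, 5): e=[12,14,14] → #
    (5,2)@(11, 5): e=[4,-2,38] → ·
    (3,3)@(7, 7): e=[20,10,10] → #
    (4,3)@(9, 7): e=[12,-6,34] → ·
    (2,4)@(5, 9): e=[28,6,6] → #
    (3,4)@(7, 9): e=[20,-10,30] → ·
    (1,5)@(3, 11): e=[36,2,2] → #
    (2,5)@(5, 11): e=[28,-14,26] → ·
    (1,6)@(3, 13): e=[36,-18,22] → ·
  covered (5 px):
    · · · · · · · · ·
    · · · · · # · · ·
    · · · · # · · · ·
    · · · # · · · · ·
    · · # · · · · · ·
    · # · · · · · · ·
    · · · · · · · · ·
T3:
  2·area = 7
  edge (12, 5)→(15, 7): d=(3,2) right/bottom  bias=-1
  edge (15, 7)→(4, 2): d=(-11,-5) top-left  bias=+0
  edge (4, 2)→(12, 5): d=(8,3) right/bottom  bias=-1
    (4,1)@(9, 3): e=[0,14,-7] → ·  [on edge]
    (5,2)@(11, 5): e=[2,2,3] → #
    (6,2)@(13, 5): e=[-2,12,-3] → ·
    (5,3)@(11, 7): e=[8,-20,19] → ·
    (7,3)@(15, 7): e=[0,0,7] → ·  [on edge]
  covered (1 px):
    · · · · · · · · ·
    · · · · · · · · ·
    · · · · · # · · ·
    · · · · · · · · ·
    · · · · · · · · ·
    · · · · · · · · ·
    · · · · · · · · ·

Final: 20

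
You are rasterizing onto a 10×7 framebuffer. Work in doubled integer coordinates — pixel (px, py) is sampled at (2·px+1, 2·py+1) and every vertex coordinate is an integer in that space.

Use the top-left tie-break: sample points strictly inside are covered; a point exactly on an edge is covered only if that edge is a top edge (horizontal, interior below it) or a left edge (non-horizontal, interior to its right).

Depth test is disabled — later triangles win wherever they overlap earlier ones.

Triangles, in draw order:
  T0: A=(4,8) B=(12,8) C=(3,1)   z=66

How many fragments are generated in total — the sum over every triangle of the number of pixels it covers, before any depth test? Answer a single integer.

T0:
  2·area = 56  (B↔C swapped to make it positive)
  edge (4, 8)→(3, 1): d=(-1,-7) top-left  bias=+0
  edge (3, 1)→(12, 8): d=(9,7) right/bottom  bias=-1
  edge (12, 8)→(4, 8): d=(-8,0) right/bottom  bias=-1
    (1,0)@(3, 1): e=[0,0,56] → ·  [on edge]
    (2,1)@(5, 3): e=[12,4,40] → #
    (3,1)@(7, 3): e=[26,-10,40] → ·
    (2,2)@(5, 5): e=[10,22,24] → #
    (3,2)@(7, 5): e=[24,8,24] → #
    (4,2)@(9, 5): e=[38,-6,24] → ·
    (2,3)@(5, 7): e=[8,40,8] → #
    (4,3)@(9, 7): e=[36,12,8] → #
    (5,3)@(11, 7): e=[50,-2,8] → ·
    (2,4)@(5, 9): e=[6,58,-8] → ·
    (3,4)@(7, 9): e=[20,44,-8] → ·
    (4,4)@(9, 9): e=[34,30,-8] → ·
  covered (6 px):
    · · · · · · · · · ·
    · · # · · · · · · ·
    · · # # · · · · · ·
    · · # # # · · · · ·
    · · · · · · · · · ·
    · · · · · · · · · ·
    · · · · · · · · · ·

Final: 6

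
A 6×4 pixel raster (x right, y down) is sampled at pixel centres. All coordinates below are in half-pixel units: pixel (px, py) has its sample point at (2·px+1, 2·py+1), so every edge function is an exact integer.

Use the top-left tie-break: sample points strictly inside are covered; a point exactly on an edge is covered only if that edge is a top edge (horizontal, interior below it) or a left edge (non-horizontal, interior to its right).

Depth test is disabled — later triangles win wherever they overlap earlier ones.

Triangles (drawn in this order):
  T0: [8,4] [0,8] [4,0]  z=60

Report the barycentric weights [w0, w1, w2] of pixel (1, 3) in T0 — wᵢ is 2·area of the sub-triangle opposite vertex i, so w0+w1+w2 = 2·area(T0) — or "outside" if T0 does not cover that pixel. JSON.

T0:
  2·area = 48
  edge (8, 4)→(0, 8): d=(-8,4) right/bottom  bias=-1
  edge (0, 8)→(4, 0): d=(4,-8) top-left  bias=+0
  edge (4, 0)→(8, 4): d=(4,4) right/bottom  bias=-1
    (2,0)@(5, 1): e=[36,12,0] → ·  [on edge]
    (1,1)@(3, 3): e=[28,4,16] → #
    (2,1)@(5, 3): e=[20,20,8] → #
    (3,1)@(7, 3): e=[12,36,0] → ·  [on edge]
    (1,2)@(3, 5): e=[12,12,24] → #
    (3,2)@(7, 5): e=[-4,44,8] → ·
    (4,2)@(9, 5): e=[-12,60,0] → ·  [on edge]
    (0,3)@(1, 7): e=[4,4,40] → #
    (1,3)@(3, 7): e=[-4,20,32] → ·
    (2,3)@(5, 7): e=[-12,36,24] → ·
    (5,3)@(11, 7): e=[-36,84,0] → ·  [on edge]
  covered (5 px):
    · · · · · ·
    · # # · · ·
    · # # · · ·
    # · · · · ·

Final: "outside"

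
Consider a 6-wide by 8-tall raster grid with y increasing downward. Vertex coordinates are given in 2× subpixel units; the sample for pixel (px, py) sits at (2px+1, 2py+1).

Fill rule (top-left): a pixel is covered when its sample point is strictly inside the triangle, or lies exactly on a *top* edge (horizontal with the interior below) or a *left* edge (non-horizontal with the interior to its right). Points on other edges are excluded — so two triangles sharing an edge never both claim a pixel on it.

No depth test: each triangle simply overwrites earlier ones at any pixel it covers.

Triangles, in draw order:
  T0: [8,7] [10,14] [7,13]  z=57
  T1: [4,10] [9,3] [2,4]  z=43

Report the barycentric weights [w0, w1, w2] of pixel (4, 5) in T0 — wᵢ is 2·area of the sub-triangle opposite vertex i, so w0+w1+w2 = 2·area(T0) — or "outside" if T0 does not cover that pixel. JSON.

T0:
  2·area = 19
  edge (8, 7)→(10, 14): d=(2,7) right/bottom  bias=-1
  edge (10, 14)→(7, 13): d=(-3,-1) top-left  bias=+0
  edge (7, 13)→(8, 7): d=(1,-6) top-left  bias=+0
    (4,0)@(9, 1): e=[-19,38,0] → ·  [on edge]
    (0,5)@(1, 11): e=[57,0,-38] → ·  [on edge]
    (4,5)@(9, 11): e=[1,8,10] → █
    (5,5)@(11, 11): e=[-13,10,22] → ·
    (3,6)@(7, 13): e=[19,0,0] → █  [on edge]
    (5,6)@(11, 13): e=[-9,4,24] → ·
    (3,7)@(7, 15): e=[23,-6,2] → ·
    (4,7)@(9, 15): e=[9,-4,14] → ·
  covered (3 px):
    · · · · · ·
    · · · · · ·
    · · · · · ·
    · · · · · ·
    · · · · · ·
    · · · · █ ·
    · · · █ █ ·
    · · · · · ·
T1:
  2·area = 44  (B↔C swapped to make it positive)
  edge (4, 10)→(2, 4): d=(-2,-6) top-left  bias=+0
  edge (2, 4)→(9, 3): d=(7,-1) top-left  bias=+0
  edge (9, 3)→(4, 10): d=(-5,7) right/bottom  bias=-1
    (0,0)@(1, 1): e=[0,-22,66] → ·  [on edge]
    (4,1)@(9, 3): e=[44,0,0] → ·  [on edge]
    (1,2)@(3, 5): e=[4,8,32] → █
    (2,2)@(5, 5): e=[16,10,18] → █
    (3,2)@(7, 5): e=[28,12,4] → █
    (4,2)@(9, 5): e=[40,14,-10] → ·
    (1,3)@(3, 7): e=[0,22,22] → █  [on edge]
    (3,3)@(7, 7): e=[24,26,-6] → ·
    (1,4)@(3, 9): e=[-4,36,12] → ·
    (2,4)@(5, 9): e=[8,38,-2] → ·
    (2,6)@(5, 13): e=[0,66,-22] → ·  [on edge]
  covered (5 px):
    · · · · · ·
    · · · · · ·
    · █ █ █ · ·
    · █ █ · · ·
    · · · · · ·
    · · · · · ·
    · · · · · ·
    · · · · · ·

Final: [8,10,1]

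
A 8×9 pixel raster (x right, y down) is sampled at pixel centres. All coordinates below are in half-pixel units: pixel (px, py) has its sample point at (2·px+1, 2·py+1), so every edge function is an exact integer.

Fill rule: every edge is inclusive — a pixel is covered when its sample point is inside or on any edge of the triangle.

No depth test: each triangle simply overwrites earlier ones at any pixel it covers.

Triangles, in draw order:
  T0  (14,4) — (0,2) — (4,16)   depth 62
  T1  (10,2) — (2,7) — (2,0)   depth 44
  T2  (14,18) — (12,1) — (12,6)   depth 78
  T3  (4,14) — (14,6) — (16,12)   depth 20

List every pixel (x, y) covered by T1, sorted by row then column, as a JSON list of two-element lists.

T0:
  2·area = 188  (B↔C swapped to make it positive)
  edge (14, 4)→(4, 16): d=(-10,12) inclusive
  edge (4, 16)→(0, 2): d=(-4,-14) inclusive
  edge (0, 2)→(14, 4): d=(14,2) inclusive
    (0,1)@(1, 3): e=[166,10,12] → #
    (1,1)@(3, 3): e=[142,38,8] → #
    (2,1)@(5, 3): e=[118,66,4] → #
    (3,1)@(7, 3): e=[94,94,0] → #  [on edge]
    (4,1)@(9, 3): e=[70,122,-4] → ·
    (0,2)@(1, 5): e=[146,2,40] → #
    (4,2)@(9, 5): e=[50,114,24] → #
    (5,2)@(11, 5): e=[26,142,20] → #
    (6,2)@(13, 5): e=[2,170,16] → #
    (7,2)@(15, 5): e=[-22,198,12] → ·
    (0,3)@(1, 7): e=[126,-6,68] → ·
    (1,3)@(3, 7): e=[102,22,64] → #
  covered (24 px):
    · · · · · · · ·
    # # # # · · · ·
    # # # # # # # ·
    · # # # # # · ·
    · # # # # · · ·
    · # # # · · · ·
    · · # · · · · ·
    · · · · · · · ·
    · · · · · · · ·
T1:
  2·area = 56
  edge (10, 2)→(2, 7): d=(-8,5) inclusive
  edge (2, 7)→(2, 0): d=(0,-7) inclusive
  edge (2, 0)→(10, 2): d=(8,2) inclusive
    (1,0)@(3, 1): e=[43,7,6] → #
    (2,0)@(5, 1): e=[33,21,2] → #
    (3,0)@(7, 1): e=[23,35,-2] → ·
    (1,1)@(3, 3): e=[27,7,22] → #
    (3,1)@(7, 3): e=[7,35,14] → #
    (4,1)@(9, 3): e=[-3,49,10] → ·
    (1,2)@(3, 5): e=[11,7,38] → #
    (3,2)@(7, 5): e=[-9,35,30] → ·
    (1,3)@(3, 7): e=[-5,7,54] → ·
    (2,3)@(5, 7): e=[-15,21,50] → ·
  covered (7 px):
    · # # · · · · ·
    · # # # · · · ·
    · # # · · · · ·
    · · · · · · · ·
    · · · · · · · ·
    · · · · · · · ·
    · · · · · · · ·
    · · · · · · · ·
    · · · · · · · ·
T2:
  2·area = 10  (B↔C swapped to make it positive)
  edge (14, 18)→(12, 6): d=(-2,-12) inclusive
  edge (12, 6)→(12, 1): d=(0,-5) inclusive
  edge (12, 1)→(14, 18): d=(2,17) inclusive
    (6,5)@(13, 11): e=[2,5,3] → #
    (7,5)@(15, 11): e=[26,15,-31] → ·
    (6,6)@(13, 13): e=[-2,5,7] → ·
  covered (1 px):
    · · · · · · · ·
    · · · · · · · ·
    · · · · · · · ·
    · · · · · · · ·
    · · · · · · · ·
    · · · · · · # ·
    · · · · · · · ·
    · · · · · · · ·
    · · · · · · · ·
T3:
  2·area = 76
  edge (4, 14)→(14, 6): d=(10,-8) inclusive
  edge (14, 6)→(16, 12): d=(2,6) inclusive
  edge (16, 12)→(4, 14): d=(-12,2) inclusive
    (6,1)@(13, 3): e=[-38,0,114] → ·  [on edge]
    (6,3)@(13, 7): e=[2,8,66] → #
    (7,3)@(15, 7): e=[18,-4,62] → ·
    (5,4)@(11, 9): e=[6,24,46] → #
    (7,4)@(15, 9): e=[38,0,38] → #  [on edge]
    (4,5)@(9, 11): e=[10,40,26] → #
    (3,6)@(7, 13): e=[14,56,6] → #
    (5,6)@(11, 13): e=[46,32,-2] → ·
    (6,6)@(13, 13): e=[62,20,-6] → ·
    (7,6)@(15, 13): e=[78,8,-10] → ·
    (3,7)@(7, 15): e=[34,60,-18] → ·
    (4,7)@(9, 15): e=[50,48,-22] → ·
  covered (10 px):
    · · · · · · · ·
    · · · · · · · ·
    · · · · · · · ·
    · · · · · · # ·
    · · · · · # # #
    · · · · # # # #
    · · · # # · · ·
    · · · · · · · ·
    · · · · · · · ·

Result: [[1,0],[2,0],[1,1],[2,1],[3,1],[1,2],[2,2]]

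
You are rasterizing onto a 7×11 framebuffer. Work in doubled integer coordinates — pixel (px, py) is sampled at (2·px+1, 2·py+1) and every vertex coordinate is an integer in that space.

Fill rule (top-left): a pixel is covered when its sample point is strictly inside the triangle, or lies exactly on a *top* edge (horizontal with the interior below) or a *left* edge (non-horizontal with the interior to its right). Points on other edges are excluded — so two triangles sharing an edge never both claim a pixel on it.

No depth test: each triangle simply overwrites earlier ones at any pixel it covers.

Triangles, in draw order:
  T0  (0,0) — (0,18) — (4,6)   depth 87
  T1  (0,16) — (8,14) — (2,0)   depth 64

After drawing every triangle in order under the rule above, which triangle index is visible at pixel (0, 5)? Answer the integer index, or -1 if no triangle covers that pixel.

T0:
  2·area = 72  (B↔C swapped to make it positive)
  edge (0, 0)→(4, 6): d=(4,6) right/bottom  bias=-1
  edge (4, 6)→(0, 18): d=(-4,12) right/bottom  bias=-1
  edge (0, 18)→(0, 0): d=(0,-18) top-left  bias=+0
    (0,1)@(1, 3): e=[6,48,18] → █
    (1,1)@(3, 3): e=[-6,24,54] → ·
    (2,1)@(5, 3): e=[-18,0,90] → ·  [on edge]
    (0,2)@(1, 5): e=[14,40,18] → █
    (1,2)@(3, 5): e=[2,16,54] → █
    (2,2)@(5, 5): e=[-10,-8,90] → ·
    (0,3)@(1, 7): e=[22,32,18] → █
    (2,3)@(5, 7): e=[-2,-16,90] → ·
    (0,4)@(1, 9): e=[30,24,18] → █
    (1,4)@(3, 9): e=[18,0,54] → ·  [on edge]
    (0,5)@(1, 11): e=[38,16,18] → █
    (1,5)@(3, 11): e=[26,-8,54] → ·
    (0,7)@(1, 15): e=[54,0,18] → ·  [on edge]
  covered (8 px):
    · · · · · · ·
    █ · · · · · ·
    █ █ · · · · ·
    █ █ · · · · ·
    █ · · · · · ·
    █ · · · · · ·
    █ · · · · · ·
    · · · · · · ·
    · · · · · · ·
    · · · · · · ·
    · · · · · · ·
T1:
  2·area = 124  (B↔C swapped to make it positive)
  edge (0, 16)→(2, 0): d=(2,-16) top-left  bias=+0
  edge (2, 0)→(8, 14): d=(6,14) right/bottom  bias=-1
  edge (8, 14)→(0, 16): d=(-8,2) right/bottom  bias=-1
    (1,1)@(3, 3): e=[22,4,98] → █
    (2,1)@(5, 3): e=[54,-24,94] → ·
    (1,2)@(3, 5): e=[26,16,82] → █
    (2,2)@(5, 5): e=[58,-12,78] → ·
    (1,3)@(3, 7): e=[30,28,66] → █
    (2,3)@(5, 7): e=[62,0,62] → ·  [on edge]
    (0,4)@(1, 9): e=[2,68,54] → █
    (2,4)@(5, 9): e=[66,12,46] → █
    (3,4)@(7, 9): e=[98,-16,42] → ·
    (0,5)@(1, 11): e=[6,80,38] → █
    (3,5)@(7, 11): e=[102,-4,26] → ·
    (0,6)@(1, 13): e=[10,92,22] → █
    (5,10)@(11, 21): e=[186,0,-62] → ·  [on edge]
  covered (15 px):
    · · · · · · ·
    · █ · · · · ·
    · █ · · · · ·
    · █ · · · · ·
    █ █ █ · · · ·
    █ █ █ · · · ·
    █ █ █ █ · · ·
    █ █ · · · · ·
    · · · · · · ·
    · · · · · · ·
    · · · · · · ·

Z-buffer (winner per pixel, '.' = empty):
  . . . . . . .
  0 1 . . . . .
  0 1 . . . . .
  0 1 . . . . .
  1 1 1 . . . .
  1 1 1 . . . .
  1 1 1 1 . . .
  1 1 . . . . .
  . . . . . . .
  . . . . . . .
  . . . . . . .

Final: 1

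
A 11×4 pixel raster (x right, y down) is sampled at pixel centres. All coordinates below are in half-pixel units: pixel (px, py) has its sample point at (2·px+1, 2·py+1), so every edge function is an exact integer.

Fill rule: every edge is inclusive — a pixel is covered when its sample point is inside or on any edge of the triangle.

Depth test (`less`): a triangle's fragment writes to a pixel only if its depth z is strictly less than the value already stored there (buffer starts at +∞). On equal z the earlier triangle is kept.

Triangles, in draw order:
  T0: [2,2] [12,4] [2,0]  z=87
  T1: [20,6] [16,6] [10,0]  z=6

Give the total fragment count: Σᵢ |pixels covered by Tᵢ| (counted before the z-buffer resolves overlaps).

T0:
  2·area = 20  (B↔C swapped to make it positive)
  edge (2, 2)→(2, 0): d=(0,-2) inclusive
  edge (2, 0)→(12, 4): d=(10,4) inclusive
  edge (12, 4)→(2, 2): d=(-10,-2) inclusive
    (1,0)@(3, 1): e=[2,6,12] → #
    (2,0)@(5, 1): e=[6,-2,16] → ·
    (1,1)@(3, 3): e=[2,26,-8] → ·
    (3,1)@(7, 3): e=[10,10,0] → #  [on edge]
    (4,1)@(9, 3): e=[14,2,4] → #
    (5,1)@(11, 3): e=[18,-6,8] → ·
    (3,2)@(7, 5): e=[10,30,-20] → ·
    (4,2)@(9, 5): e=[14,22,-16] → ·
    (8,2)@(17, 5): e=[30,-10,0] → ·  [on edge]
  covered (3 px):
    · # · · · · · · · · ·
    · · · # # · · · · · ·
    · · · · · · · · · · ·
    · · · · · · · · · · ·
T1:
  2·area = 24
  edge (20, 6)→(16, 6): d=(-4,0) inclusive
  edge (16, 6)→(10, 0): d=(-6,-6) inclusive
  edge (10, 0)→(20, 6): d=(10,6) inclusive
    (5,0)@(11, 1): e=[20,0,4] → #  [on edge]
    (6,0)@(13, 1): e=[20,12,-8] → ·
    (5,1)@(11, 3): e=[12,-12,24] → ·
    (6,1)@(13, 3): e=[12,0,12] → #  [on edge]
    (7,1)@(15, 3): e=[12,12,0] → #  [on edge]
    (8,1)@(17, 3): e=[12,24,-12] → ·
    (6,2)@(13, 5): e=[4,-12,32] → ·
    (7,2)@(15, 5): e=[4,0,20] → #  [on edge]
    (8,2)@(17, 5): e=[4,12,8] → #
    (9,2)@(19, 5): e=[4,24,-4] → ·
    (7,3)@(15, 7): e=[-4,-12,40] → ·
    (8,3)@(17, 7): e=[-4,0,28] → ·  [on edge]
  covered (5 px):
    · · · · · # · · · · ·
    · · · · · · # # · · ·
    · · · · · · · # # · ·
    · · · · · · · · · · ·

Final: 8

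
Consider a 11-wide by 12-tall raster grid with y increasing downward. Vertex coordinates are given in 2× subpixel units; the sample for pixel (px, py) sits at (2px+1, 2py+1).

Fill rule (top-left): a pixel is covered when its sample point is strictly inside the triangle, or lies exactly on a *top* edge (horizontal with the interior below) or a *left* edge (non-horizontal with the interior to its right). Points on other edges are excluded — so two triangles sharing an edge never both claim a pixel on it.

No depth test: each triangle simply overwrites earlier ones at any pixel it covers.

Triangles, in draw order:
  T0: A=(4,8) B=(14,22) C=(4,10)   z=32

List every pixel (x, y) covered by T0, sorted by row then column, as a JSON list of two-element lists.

T0:
  2·area = 20
  edge (4, 8)→(14, 22): d=(10,14) right/bottom  bias=-1
  edge (14, 22)→(4, 10): d=(-10,-12) top-left  bias=+0
  edge (4, 10)→(4, 8): d=(0,-2) top-left  bias=+0
    (2,5)@(5, 11): e=[16,2,2] → █
    (3,5)@(7, 11): e=[-12,26,6] → ·
    (2,6)@(5, 13): e=[36,-18,2] → ·
    (3,6)@(7, 13): e=[8,6,6] → █
    (4,6)@(9, 13): e=[-20,30,10] → ·
    (3,7)@(7, 15): e=[28,-14,6] → ·
    (4,7)@(9, 15): e=[0,10,10] → ·  [on edge]
  covered (2 px):
    · · · · · · · · · · ·
    · · · · · · · · · · ·
    · · · · · · · · · · ·
    · · · · · · · · · · ·
    · · · · · · · · · · ·
    · · █ · · · · · · · ·
    · · · █ · · · · · · ·
    · · · · · · · · · · ·
    · · · · · · · · · · ·
    · · · · · · · · · · ·
    · · · · · · · · · · ·
    · · · · · · · · · · ·

Result: [[2,5],[3,6]]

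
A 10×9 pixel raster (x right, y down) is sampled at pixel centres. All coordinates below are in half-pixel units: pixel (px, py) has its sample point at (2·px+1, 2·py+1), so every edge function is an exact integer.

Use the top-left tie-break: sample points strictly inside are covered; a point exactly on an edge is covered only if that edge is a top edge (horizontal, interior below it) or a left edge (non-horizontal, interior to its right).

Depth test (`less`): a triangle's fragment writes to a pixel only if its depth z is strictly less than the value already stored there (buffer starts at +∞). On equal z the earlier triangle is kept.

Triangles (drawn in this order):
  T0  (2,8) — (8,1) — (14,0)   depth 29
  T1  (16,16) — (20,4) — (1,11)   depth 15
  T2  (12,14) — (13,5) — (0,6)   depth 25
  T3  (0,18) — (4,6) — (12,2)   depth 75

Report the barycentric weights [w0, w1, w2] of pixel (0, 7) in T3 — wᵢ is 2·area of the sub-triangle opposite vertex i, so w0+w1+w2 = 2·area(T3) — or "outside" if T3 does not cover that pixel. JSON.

T0:
  2·area = 36
  edge (2, 8)→(8, 1): d=(6,-7) top-left  bias=+0
  edge (8, 1)→(14, 0): d=(6,-1) top-left  bias=+0
  edge (14, 0)→(2, 8): d=(-12,8) right/bottom  bias=-1
    (4,0)@(9, 1): e=[7,1,28] → X
    (5,0)@(11, 1): e=[21,3,12] → X
    (6,0)@(13, 1): e=[35,5,-4] → .
    (3,1)@(7, 3): e=[5,11,20] → X
    (5,1)@(11, 3): e=[33,15,-12] → .
    (2,2)@(5, 5): e=[3,21,12] → X
    (3,2)@(7, 5): e=[17,23,-4] → .
    (4,2)@(9, 5): e=[31,25,-20] → .
    (1,3)@(3, 7): e=[1,31,4] → X
    (2,3)@(5, 7): e=[15,33,-12] → .
    (1,4)@(3, 9): e=[13,43,-20] → .
  covered (6 px):
    . . . . X X . . . .
    . . . X X . . . . .
    . . X . . . . . . .
    . X . . . . . . . .
    . . . . . . . . . .
    . . . . . . . . . .
    . . . . . . . . . .
    . . . . . . . . . .
    . . . . . . . . . .
T1:
  2·area = 200  (B↔C swapped to make it positive)
  edge (16, 16)→(1, 11): d=(-15,-5) top-left  bias=+0
  edge (1, 11)→(20, 4): d=(19,-7) top-left  bias=+0
  edge (20, 4)→(16, 16): d=(-4,12) right/bottom  bias=-1
    (9,2)@(19, 5): e=[180,12,8] → X
    (6,3)@(13, 7): e=[120,8,72] → X
    (7,3)@(15, 7): e=[130,22,48] → X
    (8,3)@(17, 7): e=[140,36,24] → X
    (9,3)@(19, 7): e=[150,50,0] → .  [on edge]
    (3,4)@(7, 9): e=[60,4,136] → X
    (4,4)@(9, 9): e=[70,18,112] → X
    (5,4)@(11, 9): e=[80,32,88] → X
    (9,4)@(19, 9): e=[120,88,-8] → .
    (0,5)@(1, 11): e=[0,0,200] → X  [on edge]
    (1,5)@(3, 11): e=[10,14,176] → X
    (2,5)@(5, 11): e=[20,28,152] → X
    (3,6)@(7, 13): e=[0,80,120] → X  [on edge]
    (8,6)@(17, 13): e=[50,150,0] → .  [on edge]
    (6,7)@(13, 15): e=[0,160,40] → X  [on edge]
    (9,8)@(19, 17): e=[0,240,-40] → .  [on edge]
  covered (26 px):
    . . . . . . . . . .
    . . . . . . . . . .
    . . . . . . . . . X
    . . . . . . X X X .
    . . . X X X X X X .
    X X X X X X X X X .
    . . . X X X X X . .
    . . . . . . X X . .
    . . . . . . . . . .
T2:
  2·area = 116  (B↔C swapped to make it positive)
  edge (12, 14)→(0, 6): d=(-12,-8) top-left  bias=+0
  edge (0, 6)→(13, 5): d=(13,-1) top-left  bias=+0
  edge (13, 5)→(12, 14): d=(-1,9) right/bottom  bias=-1
    (6,2)@(13, 5): e=[116,0,0] → .  [on edge]
    (1,3)@(3, 7): e=[12,16,88] → X
    (2,3)@(5, 7): e=[28,18,70] → X
    (3,3)@(7, 7): e=[44,20,52] → X
    (4,3)@(9, 7): e=[60,22,34] → X
    (5,3)@(11, 7): e=[76,24,16] → X
    (6,3)@(13, 7): e=[92,26,-2] → .
    (1,4)@(3, 9): e=[-12,42,86] → .
    (2,4)@(5, 9): e=[4,44,68] → X
    (6,4)@(13, 9): e=[68,52,-4] → .
    (2,5)@(5, 11): e=[-20,70,66] → .
    (3,5)@(7, 11): e=[-4,72,48] → .
  covered (12 px):
    . . . . . . . . . .
    . . . . . . . . . .
    . . . . . . . . . .
    . X X X X X . . . .
    . . X X X X . . . .
    . . . . X X . . . .
    . . . . . X . . . .
    . . . . . . . . . .
    . . . . . . . . . .
T3:
  2·area = 80
  edge (0, 18)→(4, 6): d=(4,-12) top-left  bias=+0
  edge (4, 6)→(12, 2): d=(8,-4) top-left  bias=+0
  edge (12, 2)→(0, 18): d=(-12,16) right/bottom  bias=-1
    (2,1)@(5, 3): e=[0,-20,100] → .  [on edge]
    (5,1)@(11, 3): e=[72,4,4] → X
    (6,1)@(13, 3): e=[96,12,-28] → .
    (3,2)@(7, 5): e=[32,4,44] → X
    (4,2)@(9, 5): e=[56,12,12] → X
    (5,2)@(11, 5): e=[80,20,-20] → .
    (2,3)@(5, 7): e=[16,12,52] → X
    (4,3)@(9, 7): e=[64,28,-12] → .
    (1,4)@(3, 9): e=[0,20,60] → X  [on edge]
    (3,4)@(7, 9): e=[48,36,-4] → .
    (1,5)@(3, 11): e=[8,36,36] → X
    (3,5)@(7, 11): e=[56,52,-28] → .
    (0,7)@(1, 15): e=[0,60,20] → X  [on edge]
  covered (11 px):
    . . . . . . . . . .
    . . . . . X . . . .
    . . . X X . . . . .
    . . X X . . . . . .
    . X X . . . . . . .
    . X X . . . . . . .
    . X . . . . . . . .
    X . . . . . . . . .
    . . . . . . . . . .

Result: [60,20,0]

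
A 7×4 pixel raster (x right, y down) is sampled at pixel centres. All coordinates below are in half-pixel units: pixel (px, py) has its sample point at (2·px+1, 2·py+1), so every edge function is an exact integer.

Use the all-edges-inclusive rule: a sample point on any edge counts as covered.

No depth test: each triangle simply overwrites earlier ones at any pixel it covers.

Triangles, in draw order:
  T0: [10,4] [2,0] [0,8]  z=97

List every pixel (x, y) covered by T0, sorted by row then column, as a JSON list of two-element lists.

T0:
  2·area = 72  (B↔C swapped to make it positive)
  edge (10, 4)→(0, 8): d=(-10,4) inclusive
  edge (0, 8)→(2, 0): d=(2,-8) inclusive
  edge (2, 0)→(10, 4): d=(8,4) inclusive
    (1,0)@(3, 1): e=[58,10,4] → X
    (2,0)@(5, 1): e=[50,26,-4] → .
    (1,1)@(3, 3): e=[38,14,20] → X
    (2,1)@(5, 3): e=[30,30,12] → X
    (3,1)@(7, 3): e=[22,46,4] → X
    (4,1)@(9, 3): e=[14,62,-4] → .
    (0,2)@(1, 5): e=[26,2,44] → X
    (4,2)@(9, 5): e=[-6,66,12] → .
    (0,3)@(1, 7): e=[6,6,60] → X
    (1,3)@(3, 7): e=[-2,22,52] → .
    (2,3)@(5, 7): e=[-10,38,44] → .
    (3,3)@(7, 7): e=[-18,54,36] → .
  covered (9 px):
    . X . . . . .
    . X X X . . .
    X X X X . . .
    X . . . . . .

Result: [[1,0],[1,1],[2,1],[3,1],[0,2],[1,2],[2,2],[3,2],[0,3]]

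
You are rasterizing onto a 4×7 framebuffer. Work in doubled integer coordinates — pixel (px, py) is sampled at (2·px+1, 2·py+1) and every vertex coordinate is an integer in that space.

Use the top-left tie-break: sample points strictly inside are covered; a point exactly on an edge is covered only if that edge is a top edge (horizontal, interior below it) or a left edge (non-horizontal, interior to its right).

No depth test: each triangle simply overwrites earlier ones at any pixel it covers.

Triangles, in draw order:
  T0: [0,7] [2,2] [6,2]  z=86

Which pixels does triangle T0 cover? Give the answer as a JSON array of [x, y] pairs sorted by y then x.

T0:
  2·area = 20
  edge (0, 7)→(2, 2): d=(2,-5) top-left  bias=+0
  edge (2, 2)→(6, 2): d=(4,0) top-left  bias=+0
  edge (6, 2)→(0, 7): d=(-6,5) right/bottom  bias=-1
    (1,1)@(3, 3): e=[7,4,9] → #
    (2,1)@(5, 3): e=[17,4,-1] → ·
    (0,2)@(1, 5): e=[1,12,7] → #
    (1,2)@(3, 5): e=[11,12,-3] → ·
    (0,3)@(1, 7): e=[5,20,-5] → ·
  covered (2 px):
    · · · ·
    · # · ·
    # · · ·
    · · · ·
    · · · ·
    · · · ·
    · · · ·

Answer: [[1,1],[0,2]]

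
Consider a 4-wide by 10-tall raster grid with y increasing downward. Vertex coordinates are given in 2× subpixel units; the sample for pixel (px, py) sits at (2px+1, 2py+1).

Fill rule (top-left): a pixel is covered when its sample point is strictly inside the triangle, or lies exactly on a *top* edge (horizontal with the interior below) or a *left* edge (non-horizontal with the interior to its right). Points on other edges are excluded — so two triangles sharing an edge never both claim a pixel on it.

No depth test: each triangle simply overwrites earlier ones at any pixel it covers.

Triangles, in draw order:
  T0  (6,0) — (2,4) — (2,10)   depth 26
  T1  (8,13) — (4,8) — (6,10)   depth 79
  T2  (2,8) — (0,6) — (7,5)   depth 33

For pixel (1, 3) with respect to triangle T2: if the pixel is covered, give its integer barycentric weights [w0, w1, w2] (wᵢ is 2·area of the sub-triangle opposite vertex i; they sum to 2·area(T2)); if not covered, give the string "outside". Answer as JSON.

T0:
  2·area = 24  (B↔C swapped to make it positive)
  edge (6, 0)→(2, 10): d=(-4,10) right/bottom  bias=-1
  edge (2, 10)→(2, 4): d=(0,-6) top-left  bias=+0
  edge (2, 4)→(6, 0): d=(4,-4) top-left  bias=+0
    (2,0)@(5, 1): e=[6,18,0] → █  [on edge]
    (3,0)@(7, 1): e=[-14,30,8] → ·
    (1,1)@(3, 3): e=[18,6,0] → █  [on edge]
    (2,1)@(5, 3): e=[-2,18,8] → ·
    (0,2)@(1, 5): e=[30,-6,0] → ·  [on edge]
    (1,2)@(3, 5): e=[10,6,8] → █
    (2,2)@(5, 5): e=[-10,18,16] → ·
    (1,3)@(3, 7): e=[2,6,16] → █
    (2,3)@(5, 7): e=[-18,18,24] → ·
    (1,4)@(3, 9): e=[-6,6,24] → ·
  covered (4 px):
    · · █ ·
    · █ · ·
    · █ · ·
    · █ · ·
    · · · ·
    · · · ·
    · · · ·
    · · · ·
    · · · ·
    · · · ·
T1:
  2·area = 2
  edge (8, 13)→(4, 8): d=(-4,-5) top-left  bias=+0
  edge (4, 8)→(6, 10): d=(2,2) right/bottom  bias=-1
  edge (6, 10)→(8, 13): d=(2,3) right/bottom  bias=-1
    (0,2)@(1, 5): e=[-3,0,5] → ·  [on edge]
    (1,3)@(3, 7): e=[-1,0,3] → ·  [on edge]
    (2,4)@(5, 9): e=[1,0,1] → ·  [on edge]
    (3,5)@(7, 11): e=[3,0,-1] → ·  [on edge]
  covered (0 px):
    · · · ·
    · · · ·
    · · · ·
    · · · ·
    · · · ·
    · · · ·
    · · · ·
    · · · ·
    · · · ·
    · · · ·
T2:
  2·area = 16
  edge (2, 8)→(0, 6): d=(-2,-2) top-left  bias=+0
  edge (0, 6)→(7, 5): d=(7,-1) top-left  bias=+0
  edge (7, 5)→(2, 8): d=(-5,3) right/bottom  bias=-1
    (3,2)@(7, 5): e=[16,0,0] → ·  [on edge]
    (0,3)@(1, 7): e=[0,8,8] → █  [on edge]
    (1,3)@(3, 7): e=[4,10,2] → █
    (2,3)@(5, 7): e=[8,12,-4] → ·
    (0,4)@(1, 9): e=[-4,22,-2] → ·
    (1,4)@(3, 9): e=[0,24,-8] → ·  [on edge]
    (2,5)@(5, 11): e=[0,40,-24] → ·  [on edge]
    (3,6)@(7, 13): e=[0,56,-40] → ·  [on edge]
  covered (2 px):
    · · · ·
    · · · ·
    · · · ·
    █ █ · ·
    · · · ·
    · · · ·
    · · · ·
    · · · ·
    · · · ·
    · · · ·

Final: [10,2,4]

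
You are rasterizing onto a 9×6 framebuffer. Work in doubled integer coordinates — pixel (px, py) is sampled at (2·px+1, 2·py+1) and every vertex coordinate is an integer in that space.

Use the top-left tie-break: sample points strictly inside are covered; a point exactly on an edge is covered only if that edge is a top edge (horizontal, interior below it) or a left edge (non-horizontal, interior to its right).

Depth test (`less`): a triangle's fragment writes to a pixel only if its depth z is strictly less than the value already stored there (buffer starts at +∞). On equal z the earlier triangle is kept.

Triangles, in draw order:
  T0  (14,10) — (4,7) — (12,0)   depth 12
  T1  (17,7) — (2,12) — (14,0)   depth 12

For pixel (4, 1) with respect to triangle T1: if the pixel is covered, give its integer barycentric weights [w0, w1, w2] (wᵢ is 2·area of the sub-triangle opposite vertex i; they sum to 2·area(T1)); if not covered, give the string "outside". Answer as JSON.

T0:
  2·area = 94
  edge (14, 10)→(4, 7): d=(-10,-3) top-left  bias=+0
  edge (4, 7)→(12, 0): d=(8,-7) top-left  bias=+0
  edge (12, 0)→(14, 10): d=(2,10) right/bottom  bias=-1
    (5,0)@(11, 1): e=[81,1,12] → █
    (6,0)@(13, 1): e=[87,15,-8] → ·
    (4,1)@(9, 3): e=[55,3,36] → █
    (6,1)@(13, 3): e=[67,31,-4] → ·
    (3,2)@(7, 5): e=[29,5,60] → █
    (6,2)@(13, 5): e=[47,47,0] → ·  [on edge]
    (2,3)@(5, 7): e=[3,7,84] → █
    (6,3)@(13, 7): e=[27,63,4] → █
    (7,3)@(15, 7): e=[33,77,-16] → ·
    (2,4)@(5, 9): e=[-17,23,88] → ·
    (3,4)@(7, 9): e=[-11,37,68] → ·
    (4,4)@(9, 9): e=[-5,51,48] → ·
  covered (13 px):
    · · · · · █ · · ·
    · · · · █ █ · · ·
    · · · █ █ █ · · ·
    · · █ █ █ █ █ · ·
    · · · · · █ █ · ·
    · · · · · · · · ·
T1:
  2·area = 120
  edge (17, 7)→(2, 12): d=(-15,5) right/bottom  bias=-1
  edge (2, 12)→(14, 0): d=(12,-12) top-left  bias=+0
  edge (14, 0)→(17, 7): d=(3,7) right/bottom  bias=-1
    (6,0)@(13, 1): e=[110,0,10] → █  [on edge]
    (7,0)@(15, 1): e=[100,24,-4] → ·
    (5,1)@(11, 3): e=[90,0,30] → █  [on edge]
    (7,1)@(15, 3): e=[70,48,2] → █
    (8,1)@(17, 3): e=[60,72,-12] → ·
    (4,2)@(9, 5): e=[70,0,50] → █  [on edge]
    (8,2)@(17, 5): e=[30,96,-6] → ·
    (3,3)@(7, 7): e=[50,0,70] → █  [on edge]
    (8,3)@(17, 7): e=[0,120,0] → ·  [on edge]
    (2,4)@(5, 9): e=[30,0,90] → █  [on edge]
    (5,4)@(11, 9): e=[0,72,48] → ·  [on edge]
    (6,4)@(13, 9): e=[-10,96,34] → ·
    (1,5)@(3, 11): e=[10,0,110] → █  [on edge]
    (2,5)@(5, 11): e=[0,24,96] → ·  [on edge]
  covered (17 px):
    · · · · · · █ · ·
    · · · · · █ █ █ ·
    · · · · █ █ █ █ ·
    · · · █ █ █ █ █ ·
    · · █ █ █ · · · ·
    · █ · · · · · · ·

Final: "outside"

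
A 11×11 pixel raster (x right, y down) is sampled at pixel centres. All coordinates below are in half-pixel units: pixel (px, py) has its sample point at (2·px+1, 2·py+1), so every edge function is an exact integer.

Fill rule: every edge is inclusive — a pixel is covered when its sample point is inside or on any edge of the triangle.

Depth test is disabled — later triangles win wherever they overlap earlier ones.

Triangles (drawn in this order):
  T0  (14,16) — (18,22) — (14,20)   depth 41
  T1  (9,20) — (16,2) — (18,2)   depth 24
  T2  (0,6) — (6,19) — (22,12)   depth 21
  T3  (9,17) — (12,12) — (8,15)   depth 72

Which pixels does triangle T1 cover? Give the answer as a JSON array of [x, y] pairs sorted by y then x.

T0:
  2·area = 16
  edge (14, 16)→(18, 22): d=(4,6) inclusive
  edge (18, 22)→(14, 20): d=(-4,-2) inclusive
  edge (14, 20)→(14, 16): d=(0,-4) inclusive
    (7,9)@(15, 19): e=[6,6,4] → X
    (8,9)@(17, 19): e=[-6,10,12] → .
    (7,10)@(15, 21): e=[14,-2,4] → .
    (8,10)@(17, 21): e=[2,2,12] → X
    (9,10)@(19, 21): e=[-10,6,20] → .
  covered (2 px):
    . . . . . . . . . . .
    . . . . . . . . . . .
    . . . . . . . . . . .
    . . . . . . . . . . .
    . . . . . . . . . . .
    . . . . . . . . . . .
    . . . . . . . . . . .
    . . . . . . . . . . .
    . . . . . . . . . . .
    . . . . . . . X . . .
    . . . . . . . . X . .
T1:
  2·area = 36
  edge (9, 20)→(16, 2): d=(7,-18) inclusive
  edge (16, 2)→(18, 2): d=(2,0) inclusive
  edge (18, 2)→(9, 20): d=(-9,18) inclusive
    (8,1)@(17, 3): e=[25,2,9] → X
    (9,1)@(19, 3): e=[61,2,-27] → .
    (7,2)@(15, 5): e=[3,6,27] → X
    (8,2)@(17, 5): e=[39,6,-9] → .
    (7,3)@(15, 7): e=[17,10,9] → X
    (8,3)@(17, 7): e=[53,10,-27] → .
    (7,4)@(15, 9): e=[31,14,-9] → .
    (6,5)@(13, 11): e=[9,18,9] → X
    (7,5)@(15, 11): e=[45,18,-27] → .
    (6,6)@(13, 13): e=[23,22,-9] → .
    (5,7)@(11, 15): e=[1,26,9] → X
    (6,7)@(13, 15): e=[37,26,-27] → .
  covered (5 px):
    . . . . . . . . . . .
    . . . . . . . . X . .
    . . . . . . . X . . .
    . . . . . . . X . . .
    . . . . . . . . . . .
    . . . . . . X . . . .
    . . . . . . . . . . .
    . . . . . X . . . . .
    . . . . . . . . . . .
    . . . . . . . . . . .
    . . . . . . . . . . .
T2:
  2·area = 250  (B↔C swapped to make it positive)
  edge (0, 6)→(22, 12): d=(22,6) inclusive
  edge (22, 12)→(6, 19): d=(-16,7) inclusive
  edge (6, 19)→(0, 6): d=(-6,-13) inclusive
    (0,3)@(1, 7): e=[16,227,7] → X
    (1,3)@(3, 7): e=[4,213,33] → X
    (2,3)@(5, 7): e=[-8,199,59] → .
    (0,4)@(1, 9): e=[60,195,-5] → .
    (1,4)@(3, 9): e=[48,181,21] → X
    (2,4)@(5, 9): e=[36,167,47] → X
    (3,4)@(7, 9): e=[24,153,73] → X
    (4,4)@(9, 9): e=[12,139,99] → X
    (5,4)@(11, 9): e=[0,125,125] → X  [on edge]
    (6,4)@(13, 9): e=[-12,111,151] → .
    (1,5)@(3, 11): e=[92,149,9] → X
    (6,5)@(13, 11): e=[32,79,139] → X
  covered (31 px):
    . . . . . . . . . . .
    . . . . . . . . . . .
    . . . . . . . . . . .
    X X . . . . . . . . .
    . X X X X X . . . . .
    . X X X X X X X X . .
    . . X X X X X X X X .
    . . X X X X X X . . .
    . . . X X . . . . . .
    . . . . . . . . . . .
    . . . . . . . . . . .
T3:
  2·area = 11  (B↔C swapped to make it positive)
  edge (9, 17)→(8, 15): d=(-1,-2) inclusive
  edge (8, 15)→(12, 12): d=(4,-3) inclusive
  edge (12, 12)→(9, 17): d=(-3,5) inclusive
    (0,0)@(1, 1): e=[0,-77,88] → .  [on edge]
    (1,2)@(3, 5): e=[0,-55,66] → .  [on edge]
    (7,3)@(15, 7): e=[22,-11,0] → .  [on edge]
    (2,4)@(5, 9): e=[0,-33,44] → .  [on edge]
    (3,6)@(7, 13): e=[0,-11,22] → .  [on edge]
    (5,6)@(11, 13): e=[8,1,2] → X
    (6,6)@(13, 13): e=[12,7,-8] → .
    (4,7)@(9, 15): e=[2,3,6] → X
    (5,7)@(11, 15): e=[6,9,-4] → .
    (4,8)@(9, 17): e=[0,11,0] → X  [on edge]
    (5,8)@(11, 17): e=[4,17,-10] → .
    (4,9)@(9, 19): e=[-2,19,-6] → .
    (5,10)@(11, 21): e=[0,33,-22] → .  [on edge]
  covered (3 px):
    . . . . . . . . . . .
    . . . . . . . . . . .
    . . . . . . . . . . .
    . . . . . . . . . . .
    . . . . . . . . . . .
    . . . . . . . . . . .
    . . . . . X . . . . .
    . . . . X . . . . . .
    . . . . X . . . . . .
    . . . . . . . . . . .
    . . . . . . . . . . .

Result: [[8,1],[7,2],[7,3],[6,5],[5,7]]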